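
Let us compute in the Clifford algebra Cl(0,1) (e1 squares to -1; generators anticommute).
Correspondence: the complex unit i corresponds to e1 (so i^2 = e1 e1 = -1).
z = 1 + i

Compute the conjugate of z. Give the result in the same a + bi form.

In blades: z = 1 + e1.
Conjugation here is Clifford conjugation: the scalar is fixed and the grade-1 and grade-2 blades all flip sign, giving 1 - e1; translating back:
Answer: 1 - i


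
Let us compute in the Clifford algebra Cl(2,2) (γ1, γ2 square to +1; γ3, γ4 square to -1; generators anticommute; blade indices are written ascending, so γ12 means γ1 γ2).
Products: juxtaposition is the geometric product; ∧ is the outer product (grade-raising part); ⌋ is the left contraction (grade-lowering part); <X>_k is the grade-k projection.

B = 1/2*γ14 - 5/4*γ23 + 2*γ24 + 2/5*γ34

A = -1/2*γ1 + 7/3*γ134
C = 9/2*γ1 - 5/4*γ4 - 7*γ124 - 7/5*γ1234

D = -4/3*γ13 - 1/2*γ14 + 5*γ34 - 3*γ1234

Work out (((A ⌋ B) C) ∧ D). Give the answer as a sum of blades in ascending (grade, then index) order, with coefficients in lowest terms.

step 1: -1/4*γ4
step 2: -5/16 - 7/4*γ12 + 9/8*γ14 + 7/20*γ123
step 3: 5/12*γ13 + 5/32*γ14 - 25/16*γ34 - 125/16*γ1234
Answer: 5/12*γ13 + 5/32*γ14 - 25/16*γ34 - 125/16*γ1234


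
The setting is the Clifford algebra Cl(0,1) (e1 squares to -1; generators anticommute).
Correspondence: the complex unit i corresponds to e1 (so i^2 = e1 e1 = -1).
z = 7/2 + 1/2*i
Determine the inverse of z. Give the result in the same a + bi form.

In blades: z = 7/2 + 1/2*e1.
With qbar = 7/2 - 1/2*e1 (scalar fixed, mapped units negated), z qbar = 25/2 (the sum of squared coefficients), so z^-1 = qbar / (25/2) = 7/25 - 1/25*e1; translating back:
Answer: 7/25 - 1/25*i


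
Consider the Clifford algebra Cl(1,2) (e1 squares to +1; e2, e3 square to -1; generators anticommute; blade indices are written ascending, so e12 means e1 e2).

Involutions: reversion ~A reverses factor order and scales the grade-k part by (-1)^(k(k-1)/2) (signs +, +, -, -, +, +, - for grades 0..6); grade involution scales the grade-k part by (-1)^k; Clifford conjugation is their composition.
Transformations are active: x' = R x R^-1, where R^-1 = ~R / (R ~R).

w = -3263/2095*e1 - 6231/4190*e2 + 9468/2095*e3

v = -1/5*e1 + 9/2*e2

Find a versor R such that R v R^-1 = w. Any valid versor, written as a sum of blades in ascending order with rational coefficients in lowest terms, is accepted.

Since q(v) = q(w) = -2021/100, the sum R = v + w = -3682/2095*e1 + 6312/2095*e2 + 9468/2095*e3 does the job whenever invertible.
Answer: -3682/2095*e1 + 6312/2095*e2 + 9468/2095*e3


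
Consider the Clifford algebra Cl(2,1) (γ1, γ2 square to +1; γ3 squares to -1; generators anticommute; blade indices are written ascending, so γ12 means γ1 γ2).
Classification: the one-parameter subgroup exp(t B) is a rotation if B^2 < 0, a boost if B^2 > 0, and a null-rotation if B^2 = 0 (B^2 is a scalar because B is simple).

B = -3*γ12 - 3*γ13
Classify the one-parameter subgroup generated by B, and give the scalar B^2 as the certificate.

B^2 term by term: the squares give (-3)^2*(γ12)^2 + (-3)^2*(γ13)^2 = 9*(-1) + 9*(+1) = 0 (each basis 2-blade squares to minus the product of its generators' squares); cross terms between blades sharing an index anticommute and cancel. So B^2 = 0.
Answer: null-rotation, certificate B^2 = 0. Note: conjugating B changes its blade decomposition but never the scalar B^2 = 0, whose sign settles the classification.


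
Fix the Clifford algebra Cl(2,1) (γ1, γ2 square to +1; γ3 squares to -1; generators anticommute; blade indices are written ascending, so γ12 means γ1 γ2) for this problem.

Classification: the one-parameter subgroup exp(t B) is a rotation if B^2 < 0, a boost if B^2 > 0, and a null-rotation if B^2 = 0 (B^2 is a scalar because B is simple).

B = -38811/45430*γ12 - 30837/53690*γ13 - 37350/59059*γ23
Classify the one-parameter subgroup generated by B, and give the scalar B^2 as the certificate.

B^2 term by term: the squares give (-38811/45430)^2*(γ12)^2 + (-30837/53690)^2*(γ13)^2 + (-37350/59059)^2*(γ23)^2 = 1506293721/2063884900*(-1) + 950920569/2882616100*(+1) + 1395022500/3487965481*(+1) = 0 (each basis 2-blade squares to minus the product of its generators' squares); cross terms between blades sharing an index anticommute and cancel. So B^2 = 0.
Answer: null-rotation, certificate B^2 = 0. The invariant at work: B^2 = 0 is unchanged by conjugation, hence its sign classifies the subgroup whatever basis B is written in.


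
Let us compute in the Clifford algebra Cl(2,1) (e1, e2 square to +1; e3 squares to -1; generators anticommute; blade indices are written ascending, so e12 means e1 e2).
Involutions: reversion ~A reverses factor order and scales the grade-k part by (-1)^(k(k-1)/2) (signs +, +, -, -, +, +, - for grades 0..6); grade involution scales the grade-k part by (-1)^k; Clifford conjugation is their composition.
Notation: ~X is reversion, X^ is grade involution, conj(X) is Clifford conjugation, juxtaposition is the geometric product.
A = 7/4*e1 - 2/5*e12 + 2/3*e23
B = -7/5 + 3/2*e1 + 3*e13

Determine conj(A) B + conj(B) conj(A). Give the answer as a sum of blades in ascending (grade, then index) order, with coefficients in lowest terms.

first term: -21/8 + 49/20*e1 - 3/5*e2 - 21/4*e3 + 36/25*e12 - 4/15*e23 - e123
second term: 21/8 + 49/20*e1 - 3/5*e2 - 21/4*e3 + 36/25*e12 - 4/15*e23 + e123
Answer: 49/10*e1 - 6/5*e2 - 21/2*e3 + 72/25*e12 - 8/15*e23


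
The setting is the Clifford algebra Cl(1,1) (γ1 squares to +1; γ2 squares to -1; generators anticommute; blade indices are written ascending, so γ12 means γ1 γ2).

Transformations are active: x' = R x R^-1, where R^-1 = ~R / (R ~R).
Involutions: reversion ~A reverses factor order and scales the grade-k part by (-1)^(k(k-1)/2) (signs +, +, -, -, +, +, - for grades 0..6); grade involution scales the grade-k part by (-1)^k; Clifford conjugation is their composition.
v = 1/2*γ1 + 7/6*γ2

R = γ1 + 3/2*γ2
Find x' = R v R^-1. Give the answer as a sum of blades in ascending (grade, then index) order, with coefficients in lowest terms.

~R = γ1 + 3/2*γ2, and R ~R = -5/4, so R^-1 = ~R / (-5/4).
R v = -5/4 + 5/12*γ12
Answer: 3/2*γ1 + 11/6*γ2


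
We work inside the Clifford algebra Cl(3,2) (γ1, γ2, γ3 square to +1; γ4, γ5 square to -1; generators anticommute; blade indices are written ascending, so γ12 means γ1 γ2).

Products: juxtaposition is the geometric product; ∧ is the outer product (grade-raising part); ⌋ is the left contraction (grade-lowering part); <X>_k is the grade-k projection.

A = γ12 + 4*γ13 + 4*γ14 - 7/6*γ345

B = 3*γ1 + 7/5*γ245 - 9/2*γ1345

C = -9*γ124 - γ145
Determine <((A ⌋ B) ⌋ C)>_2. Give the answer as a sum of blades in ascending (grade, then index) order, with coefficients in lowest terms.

step 1: 21/4*γ1 + 18*γ35 + 18*γ45
step 2: 18*γ1 - 189/4*γ24 - 21/4*γ45
step 3: -189/4*γ24 - 21/4*γ45
Answer: -189/4*γ24 - 21/4*γ45


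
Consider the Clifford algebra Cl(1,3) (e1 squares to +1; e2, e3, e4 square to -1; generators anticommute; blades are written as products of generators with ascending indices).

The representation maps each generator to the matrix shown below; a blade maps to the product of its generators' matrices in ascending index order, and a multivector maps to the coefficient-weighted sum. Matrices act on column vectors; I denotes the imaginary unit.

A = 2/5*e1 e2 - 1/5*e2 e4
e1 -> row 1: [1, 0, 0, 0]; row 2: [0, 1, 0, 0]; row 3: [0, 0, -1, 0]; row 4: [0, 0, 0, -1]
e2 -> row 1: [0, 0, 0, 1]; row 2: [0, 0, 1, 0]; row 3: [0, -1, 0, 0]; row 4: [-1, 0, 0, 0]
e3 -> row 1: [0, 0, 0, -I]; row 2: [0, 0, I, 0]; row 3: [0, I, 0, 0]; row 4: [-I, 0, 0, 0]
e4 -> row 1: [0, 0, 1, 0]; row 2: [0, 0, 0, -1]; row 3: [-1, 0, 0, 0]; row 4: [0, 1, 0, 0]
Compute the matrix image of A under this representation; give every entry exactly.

Bivector images (products of the table entries): rho(e1 e2) = rho(e1)rho(e2) = row 1: [0, 0, 0, 1]; row 2: [0, 0, 1, 0]; row 3: [0, 1, 0, 0]; row 4: [1, 0, 0, 0]; rho(e2 e4) = rho(e2)rho(e4) = row 1: [0, 1, 0, 0]; row 2: [-1, 0, 0, 0]; row 3: [0, 0, 0, 1]; row 4: [0, 0, -1, 0].
M = (2/5)*rho(e1 e2) + (-1/5)*rho(e2 e4), summed entrywise:
Answer: row 1: [0, -1/5, 0, 2/5]; row 2: [1/5, 0, 2/5, 0]; row 3: [0, 2/5, 0, -1/5]; row 4: [2/5, 0, 1/5, 0]


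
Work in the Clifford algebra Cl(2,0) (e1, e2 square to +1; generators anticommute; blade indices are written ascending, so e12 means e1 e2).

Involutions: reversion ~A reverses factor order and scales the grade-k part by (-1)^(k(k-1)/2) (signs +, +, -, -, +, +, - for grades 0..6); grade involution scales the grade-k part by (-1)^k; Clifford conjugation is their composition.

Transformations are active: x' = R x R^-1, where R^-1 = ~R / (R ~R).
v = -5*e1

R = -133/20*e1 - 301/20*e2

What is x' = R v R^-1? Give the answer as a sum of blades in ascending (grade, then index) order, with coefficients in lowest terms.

~R = -133/20*e1 - 301/20*e2, and R ~R = 10829/40, so R^-1 = ~R / (10829/40).
R v = 133/4 - 301/4*e12
Answer: 744/221*e1 - 817/221*e2


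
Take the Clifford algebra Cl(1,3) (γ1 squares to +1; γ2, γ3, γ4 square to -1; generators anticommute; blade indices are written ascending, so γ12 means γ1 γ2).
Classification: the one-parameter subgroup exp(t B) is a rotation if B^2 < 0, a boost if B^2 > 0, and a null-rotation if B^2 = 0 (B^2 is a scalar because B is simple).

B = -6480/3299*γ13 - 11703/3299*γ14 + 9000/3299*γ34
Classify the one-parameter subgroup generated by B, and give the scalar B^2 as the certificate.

B^2 term by term: the squares give (-6480/3299)^2*(γ13)^2 + (-11703/3299)^2*(γ14)^2 + (9000/3299)^2*(γ34)^2 = 41990400/10883401*(+1) + 136960209/10883401*(+1) + 81000000/10883401*(-1) = 9 (each basis 2-blade squares to minus the product of its generators' squares); cross terms between blades sharing an index anticommute and cancel. So B^2 = 9.
Answer: boost, certificate B^2 = 9. Check the certificate: B^2 = 9, and that sign is decisive whatever form B takes.


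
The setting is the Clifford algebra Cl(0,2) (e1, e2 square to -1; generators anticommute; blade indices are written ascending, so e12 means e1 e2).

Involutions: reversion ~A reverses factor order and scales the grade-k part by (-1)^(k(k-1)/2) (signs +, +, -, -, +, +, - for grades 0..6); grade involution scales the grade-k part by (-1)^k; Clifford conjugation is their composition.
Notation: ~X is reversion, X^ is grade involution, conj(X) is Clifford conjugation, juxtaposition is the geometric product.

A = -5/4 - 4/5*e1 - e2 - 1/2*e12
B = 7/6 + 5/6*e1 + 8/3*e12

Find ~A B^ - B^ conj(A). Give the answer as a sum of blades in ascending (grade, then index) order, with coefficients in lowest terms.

first term: -83/24 - 307/120*e1 + 11/20*e2 - 43/12*e12
second term: -17/8 - 83/120*e1 + 223/60*e2 - 43/12*e12
Answer: -4/3 - 28/15*e1 - 19/6*e2


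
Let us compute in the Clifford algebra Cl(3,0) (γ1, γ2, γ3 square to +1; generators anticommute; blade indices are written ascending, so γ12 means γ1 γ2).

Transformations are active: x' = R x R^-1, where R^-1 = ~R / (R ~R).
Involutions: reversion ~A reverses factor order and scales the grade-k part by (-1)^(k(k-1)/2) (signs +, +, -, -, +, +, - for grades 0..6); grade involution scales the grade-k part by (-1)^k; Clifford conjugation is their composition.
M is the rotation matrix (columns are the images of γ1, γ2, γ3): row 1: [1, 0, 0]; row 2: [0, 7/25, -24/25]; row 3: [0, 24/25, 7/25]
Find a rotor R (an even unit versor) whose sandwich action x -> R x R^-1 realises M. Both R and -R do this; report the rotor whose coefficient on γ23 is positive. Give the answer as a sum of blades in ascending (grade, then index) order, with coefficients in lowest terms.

Method: write R = a + b12*γ12 + b13*γ13 + b23*γ23 with a^2 + b12^2 + b13^2 + b23^2 = 1 (so R^-1 = ~R). Expanding the columns R e_j ~R gives tr M = 4a^2 - 1 and, from the antisymmetric part, M21 - M12 = -4a*b12, M13 - M31 = 4a*b13, M32 - M23 = -4a*b23.
Here tr M = 39/25, so a^2 = (1 + tr M)/4 = 16/25 and a = ±4/5. Taking a = 4/5: M21 - M12 = 0, M13 - M31 = 0, M32 - M23 = 48/25, giving b12 = 0, b13 = 0, b23 = -3/5, i.e. R = 4/5 - 3/5*γ23.
Its γ23 coefficient is negative, so report the other preimage -R.
Answer: -4/5 + 3/5*γ23. Sheet selection: the two-to-one cover makes ±R indistinguishable at the matrix level (trace 39/25), so uniqueness comes from the required sign on γ23.


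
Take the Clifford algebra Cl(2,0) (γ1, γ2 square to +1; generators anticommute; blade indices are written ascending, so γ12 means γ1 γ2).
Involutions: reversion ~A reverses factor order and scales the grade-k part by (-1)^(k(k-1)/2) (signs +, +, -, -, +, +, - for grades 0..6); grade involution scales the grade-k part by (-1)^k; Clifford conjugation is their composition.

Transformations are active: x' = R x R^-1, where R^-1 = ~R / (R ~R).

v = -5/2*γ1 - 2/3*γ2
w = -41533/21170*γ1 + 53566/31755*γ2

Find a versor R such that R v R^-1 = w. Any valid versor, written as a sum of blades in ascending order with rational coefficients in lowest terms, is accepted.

Construction: equal norms (both 241/36) license R = v + w = -47229/10585*γ1 + 32396/31755*γ2 — nothing changes along that direction, while (v - w)/2 changes sign, so v maps onto w.
Answer: -47229/10585*γ1 + 32396/31755*γ2


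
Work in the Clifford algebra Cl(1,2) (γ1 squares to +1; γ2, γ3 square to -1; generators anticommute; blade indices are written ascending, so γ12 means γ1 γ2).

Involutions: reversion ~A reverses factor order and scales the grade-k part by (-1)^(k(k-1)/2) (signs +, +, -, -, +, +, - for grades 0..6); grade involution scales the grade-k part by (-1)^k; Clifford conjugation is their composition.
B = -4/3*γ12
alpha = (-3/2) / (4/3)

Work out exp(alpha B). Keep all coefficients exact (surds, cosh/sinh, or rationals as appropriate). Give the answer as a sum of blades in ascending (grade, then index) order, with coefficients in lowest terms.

B^2 = (-4/3)^2*(γ12)^2 = 16/9*(+1) = 16/9 (a basis 2-blade squares to minus the product of its generators' squares).
B^2 = 16/9 — the positive square puts this in the hyperbolic regime; l = 4/3, alpha*l = -3/2, so exp(alpha B) = cosh(-3/2) + (sinh(-3/2)/(4/3))*B = cosh(3/2) + (-3*sinh(3/2)/4)*B.
Answer: cosh(3/2) + sinh(3/2)*γ12


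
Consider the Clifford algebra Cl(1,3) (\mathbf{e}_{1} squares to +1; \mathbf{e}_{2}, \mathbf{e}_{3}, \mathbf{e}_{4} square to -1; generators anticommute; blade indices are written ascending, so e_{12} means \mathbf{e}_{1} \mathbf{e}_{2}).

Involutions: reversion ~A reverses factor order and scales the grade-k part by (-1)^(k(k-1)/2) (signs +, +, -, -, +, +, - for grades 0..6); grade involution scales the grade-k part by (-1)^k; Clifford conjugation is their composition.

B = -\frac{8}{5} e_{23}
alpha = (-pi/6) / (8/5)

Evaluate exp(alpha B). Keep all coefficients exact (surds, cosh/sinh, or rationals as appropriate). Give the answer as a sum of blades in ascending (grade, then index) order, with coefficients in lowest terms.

B^2 = (-\frac{8}{5})^2*(e_{23})^2 = \frac{64}{25}*(-1) = -\frac{64}{25} (a basis 2-blade squares to minus the product of its generators' squares).
B^2 = -\frac{64}{25} — since the square is negative, the closed form is circular: l = \frac{8}{5}, alpha*l = - \frac{\pi}{6}, so exp(alpha B) = cos(- \frac{\pi}{6}) + (sin(- \frac{\pi}{6})/(\frac{8}{5}))*B = \frac{\sqrt{3}}{2} + (- \frac{5}{16})*B.
Answer: \frac{\sqrt{3}}{2} + \frac{1}{2} e_{23}


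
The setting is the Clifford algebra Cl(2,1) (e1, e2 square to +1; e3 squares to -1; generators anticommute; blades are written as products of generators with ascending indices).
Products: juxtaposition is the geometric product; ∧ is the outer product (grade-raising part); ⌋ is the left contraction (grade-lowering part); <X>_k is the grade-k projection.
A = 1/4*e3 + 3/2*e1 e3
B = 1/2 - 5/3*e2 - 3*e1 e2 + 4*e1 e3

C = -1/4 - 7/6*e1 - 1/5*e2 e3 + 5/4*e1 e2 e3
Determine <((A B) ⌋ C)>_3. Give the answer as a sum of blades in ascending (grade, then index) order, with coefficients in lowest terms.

step 1: 6 + e1 + 1/8*e3 + 3/4*e1 e3 - 49/12*e2 e3 + 7/4*e1 e2 e3
step 2: 27/80 - 581/48*e1 - 77/80*e2 - 5/32*e1 e2 + 1/20*e2 e3 + 15/2*e1 e2 e3
step 3: 15/2*e1 e2 e3
Answer: 15/2*e1 e2 e3


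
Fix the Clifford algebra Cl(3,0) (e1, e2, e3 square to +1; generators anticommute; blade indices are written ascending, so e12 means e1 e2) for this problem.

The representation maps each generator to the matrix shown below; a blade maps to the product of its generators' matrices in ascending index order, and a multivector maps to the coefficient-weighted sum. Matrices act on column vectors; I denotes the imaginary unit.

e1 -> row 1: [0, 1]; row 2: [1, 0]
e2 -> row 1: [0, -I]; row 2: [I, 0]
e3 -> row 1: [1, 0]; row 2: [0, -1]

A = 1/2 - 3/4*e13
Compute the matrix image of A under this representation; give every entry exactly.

Bivector images (products of the table entries): rho(e13) = rho(e1)rho(e3) = row 1: [0, -1]; row 2: [1, 0].
M = (1/2)*1 + (-3/4)*rho(e13), summed entrywise (1 is the identity matrix):
Answer: row 1: [1/2, 3/4]; row 2: [-3/4, 1/2]


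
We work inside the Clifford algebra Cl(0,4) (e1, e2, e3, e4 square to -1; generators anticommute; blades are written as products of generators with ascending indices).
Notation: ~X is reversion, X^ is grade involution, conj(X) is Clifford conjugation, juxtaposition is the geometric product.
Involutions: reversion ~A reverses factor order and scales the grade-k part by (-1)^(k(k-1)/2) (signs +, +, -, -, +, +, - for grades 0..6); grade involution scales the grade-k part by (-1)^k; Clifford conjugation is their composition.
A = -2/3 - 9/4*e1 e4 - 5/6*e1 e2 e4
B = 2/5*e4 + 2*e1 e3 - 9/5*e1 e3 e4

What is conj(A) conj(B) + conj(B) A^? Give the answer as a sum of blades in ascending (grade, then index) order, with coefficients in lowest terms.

first term: 9/10*e1 - 81/20*e3 + 4/15*e4 - 1/3*e1 e2 + 4/3*e1 e3 - 3/2*e2 e3 + 9/2*e3 e4 + 6/5*e1 e3 e4 + 5/3*e2 e3 e4
second term: 9/10*e1 + 81/20*e3 + 4/15*e4 + 1/3*e1 e2 + 4/3*e1 e3 - 3/2*e2 e3 + 9/2*e3 e4 + 6/5*e1 e3 e4 + 5/3*e2 e3 e4
Answer: 9/5*e1 + 8/15*e4 + 8/3*e1 e3 - 3*e2 e3 + 9*e3 e4 + 12/5*e1 e3 e4 + 10/3*e2 e3 e4


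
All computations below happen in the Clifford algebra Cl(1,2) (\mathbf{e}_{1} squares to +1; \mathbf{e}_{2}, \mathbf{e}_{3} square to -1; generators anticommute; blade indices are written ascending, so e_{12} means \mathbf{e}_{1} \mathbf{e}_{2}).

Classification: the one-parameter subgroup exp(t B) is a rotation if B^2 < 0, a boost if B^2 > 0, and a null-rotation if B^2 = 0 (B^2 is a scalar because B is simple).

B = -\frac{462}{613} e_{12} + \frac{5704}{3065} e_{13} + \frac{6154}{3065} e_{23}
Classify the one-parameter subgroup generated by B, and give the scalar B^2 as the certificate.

B^2 term by term: the squares give (-\frac{462}{613})^2*(e_{12})^2 + (\frac{5704}{3065})^2*(e_{13})^2 + (\frac{6154}{3065})^2*(e_{23})^2 = \frac{213444}{375769}*(+1) + \frac{32535616}{9394225}*(+1) + \frac{37871716}{9394225}*(-1) = 0 (each basis 2-blade squares to minus the product of its generators' squares); cross terms between blades sharing an index anticommute and cancel. So B^2 = 0.
Answer: null-rotation, certificate B^2 = 0. One invariant decides it: the square 0 survives every conjugation, and its sign is exactly the classification.


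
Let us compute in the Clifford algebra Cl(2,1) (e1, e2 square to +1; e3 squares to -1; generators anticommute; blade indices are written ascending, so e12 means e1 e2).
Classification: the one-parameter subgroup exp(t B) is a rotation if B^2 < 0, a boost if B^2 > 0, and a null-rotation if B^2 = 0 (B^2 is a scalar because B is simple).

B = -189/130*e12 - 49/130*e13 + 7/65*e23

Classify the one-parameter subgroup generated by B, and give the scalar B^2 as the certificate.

B^2 term by term: the squares give (-189/130)^2*(e12)^2 + (-49/130)^2*(e13)^2 + (7/65)^2*(e23)^2 = 35721/16900*(-1) + 2401/16900*(+1) + 49/4225*(+1) = -49/25 (each basis 2-blade squares to minus the product of its generators' squares); cross terms between blades sharing an index anticommute and cancel. So B^2 = -49/25.
Answer: rotation, certificate B^2 = -49/25. Why this suffices: the scalar -49/25 survives any versor conjugation, so its sign alone determines the class however B is presented.


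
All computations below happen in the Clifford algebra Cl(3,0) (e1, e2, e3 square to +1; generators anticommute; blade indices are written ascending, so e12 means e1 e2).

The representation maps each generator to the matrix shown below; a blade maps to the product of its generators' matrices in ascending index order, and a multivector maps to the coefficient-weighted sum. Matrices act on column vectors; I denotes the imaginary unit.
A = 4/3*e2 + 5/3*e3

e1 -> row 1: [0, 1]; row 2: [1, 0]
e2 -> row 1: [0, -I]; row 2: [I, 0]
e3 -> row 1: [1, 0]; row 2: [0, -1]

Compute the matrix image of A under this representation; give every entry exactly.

M = (4/3)*rho(e2) + (5/3)*rho(e3), summed entrywise:
Answer: row 1: [5/3, -4*I/3]; row 2: [4*I/3, -5/3]


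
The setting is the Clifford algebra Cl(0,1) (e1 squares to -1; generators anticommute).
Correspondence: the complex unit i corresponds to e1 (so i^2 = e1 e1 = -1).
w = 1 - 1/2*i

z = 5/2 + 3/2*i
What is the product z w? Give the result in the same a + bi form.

In blades: z = 5/2 + 3/2*e1, w = 1 - 1/2*e1.
Distribute z over w term by term (generator squares from the signature, products reordered to ascending indices): (5/2)*w = 5/2 - 5/4*e1; (3/2*e1)*w = 3/4 + 3/2*e1.
Sum: 13/4 + 1/4*e1; translating back through the correspondence:
Answer: 13/4 + 1/4*i


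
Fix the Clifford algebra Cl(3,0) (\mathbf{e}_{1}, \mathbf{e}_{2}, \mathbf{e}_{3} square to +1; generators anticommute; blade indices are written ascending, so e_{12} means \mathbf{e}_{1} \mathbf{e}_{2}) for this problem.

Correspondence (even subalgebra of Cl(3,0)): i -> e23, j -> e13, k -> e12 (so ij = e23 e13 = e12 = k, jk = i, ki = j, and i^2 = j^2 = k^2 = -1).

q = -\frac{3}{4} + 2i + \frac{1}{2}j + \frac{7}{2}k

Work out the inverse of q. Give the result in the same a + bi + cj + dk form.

In blades: q = -\frac{3}{4} + \frac{7}{2} e_{12} + \frac{1}{2} e_{13} + 2 e_{23}.
With qbar = -\frac{3}{4} - \frac{7}{2} e_{12} - \frac{1}{2} e_{13} - 2 e_{23} (scalar fixed, mapped units negated), q qbar = \frac{273}{16} (the sum of squared coefficients), so q^-1 = qbar / (\frac{273}{16}) = -\frac{4}{91} - \frac{8}{39} e_{12} - \frac{8}{273} e_{13} - \frac{32}{273} e_{23}; translating back:
Answer: -\frac{4}{91} - \frac{32}{273}i - \frac{8}{273}j - \frac{8}{39}k


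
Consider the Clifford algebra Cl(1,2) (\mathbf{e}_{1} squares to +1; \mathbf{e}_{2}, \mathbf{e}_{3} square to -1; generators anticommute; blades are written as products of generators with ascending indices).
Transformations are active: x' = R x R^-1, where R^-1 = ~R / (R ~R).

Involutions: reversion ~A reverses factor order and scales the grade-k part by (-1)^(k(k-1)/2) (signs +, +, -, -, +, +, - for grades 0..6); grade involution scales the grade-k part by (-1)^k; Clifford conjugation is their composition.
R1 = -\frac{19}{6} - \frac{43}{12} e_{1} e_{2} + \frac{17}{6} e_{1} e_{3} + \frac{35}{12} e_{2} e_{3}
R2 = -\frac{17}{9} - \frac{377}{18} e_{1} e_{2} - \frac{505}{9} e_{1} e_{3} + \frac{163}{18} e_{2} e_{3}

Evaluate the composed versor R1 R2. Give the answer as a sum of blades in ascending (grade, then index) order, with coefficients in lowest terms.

Distribute over the terms of R1 (each basis-blade product reordered to ascending indices, repeated generators contracted through their squares):
(-\frac{19}{6}) R2 = \frac{323}{54} + \frac{7163}{108} e_{1} e_{2} + \frac{9595}{54} e_{1} e_{3} - \frac{3097}{108} e_{2} e_{3}
(-\frac{43}{12} e_{1} e_{2}) R2 = \frac{16211}{216} + \frac{731}{108} e_{1} e_{2} + \frac{7009}{216} e_{1} e_{3} - \frac{21715}{108} e_{2} e_{3}
(\frac{17}{6} e_{1} e_{3}) R2 = -\frac{8585}{54} + \frac{2771}{108} e_{1} e_{2} - \frac{289}{54} e_{1} e_{3} - \frac{6409}{108} e_{2} e_{3}
(\frac{35}{12} e_{2} e_{3}) R2 = -\frac{5705}{216} + \frac{17675}{108} e_{1} e_{2} - \frac{13195}{216} e_{1} e_{3} - \frac{595}{108} e_{2} e_{3}
Summing the partial products and collecting blades:
Answer: -\frac{3757}{36} + \frac{7085}{27} e_{1} e_{2} + \frac{5173}{36} e_{1} e_{3} - \frac{7954}{27} e_{2} e_{3}


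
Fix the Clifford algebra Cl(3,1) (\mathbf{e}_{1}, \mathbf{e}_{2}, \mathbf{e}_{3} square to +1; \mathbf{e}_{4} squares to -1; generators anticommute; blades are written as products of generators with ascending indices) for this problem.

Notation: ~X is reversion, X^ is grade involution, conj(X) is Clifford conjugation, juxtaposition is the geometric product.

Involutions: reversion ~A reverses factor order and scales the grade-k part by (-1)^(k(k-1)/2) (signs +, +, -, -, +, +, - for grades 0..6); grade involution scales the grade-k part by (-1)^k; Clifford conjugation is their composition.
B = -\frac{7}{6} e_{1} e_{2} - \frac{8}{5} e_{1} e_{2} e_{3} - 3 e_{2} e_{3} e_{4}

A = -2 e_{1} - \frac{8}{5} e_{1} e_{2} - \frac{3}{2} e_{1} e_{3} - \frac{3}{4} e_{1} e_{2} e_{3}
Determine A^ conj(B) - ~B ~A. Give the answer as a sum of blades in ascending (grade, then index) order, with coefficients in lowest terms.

first term: \frac{46}{15} + \frac{71}{15} e_{2} - \frac{687}{200} e_{3} + \frac{9}{4} e_{1} e_{4} - \frac{99}{20} e_{2} e_{3} - \frac{9}{2} e_{1} e_{2} e_{4} + \frac{24}{5} e_{1} e_{3} e_{4} - 6 e_{1} e_{2} e_{3} e_{4}
second term: -\frac{46}{15} + \frac{71}{15} e_{2} - \frac{687}{200} e_{3} + \frac{9}{4} e_{1} e_{4} - \frac{99}{20} e_{2} e_{3} + \frac{9}{2} e_{1} e_{2} e_{4} - \frac{24}{5} e_{1} e_{3} e_{4} + 6 e_{1} e_{2} e_{3} e_{4}
Answer: \frac{92}{15} - 9 e_{1} e_{2} e_{4} + \frac{48}{5} e_{1} e_{3} e_{4} - 12 e_{1} e_{2} e_{3} e_{4}


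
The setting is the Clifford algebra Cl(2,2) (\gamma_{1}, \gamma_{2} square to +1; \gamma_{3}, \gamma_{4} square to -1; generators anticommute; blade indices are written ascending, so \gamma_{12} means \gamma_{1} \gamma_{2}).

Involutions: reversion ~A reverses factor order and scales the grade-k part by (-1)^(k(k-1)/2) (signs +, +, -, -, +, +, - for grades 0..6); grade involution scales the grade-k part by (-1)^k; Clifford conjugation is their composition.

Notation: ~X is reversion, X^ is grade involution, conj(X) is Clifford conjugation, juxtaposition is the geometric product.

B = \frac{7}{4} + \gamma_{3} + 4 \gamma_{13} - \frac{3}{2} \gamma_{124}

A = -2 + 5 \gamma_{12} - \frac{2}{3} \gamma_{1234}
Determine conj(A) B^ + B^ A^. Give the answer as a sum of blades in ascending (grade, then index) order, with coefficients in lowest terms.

first term: -\frac{7}{2} + \gamma_{3} + \frac{15}{2} \gamma_{4} - \frac{35}{4} \gamma_{12} - 8 \gamma_{13} + 20 \gamma_{23} + \frac{8}{3} \gamma_{24} + 5 \gamma_{123} - \frac{7}{3} \gamma_{124} - \frac{7}{6} \gamma_{1234}
second term: -\frac{7}{2} + 3 \gamma_{3} - \frac{15}{2} \gamma_{4} + \frac{35}{4} \gamma_{12} - 8 \gamma_{13} + 20 \gamma_{23} + \frac{8}{3} \gamma_{24} - 5 \gamma_{123} - \frac{11}{3} \gamma_{124} - \frac{7}{6} \gamma_{1234}
Answer: -7 + 4 \gamma_{3} - 16 \gamma_{13} + 40 \gamma_{23} + \frac{16}{3} \gamma_{24} - 6 \gamma_{124} - \frac{7}{3} \gamma_{1234}


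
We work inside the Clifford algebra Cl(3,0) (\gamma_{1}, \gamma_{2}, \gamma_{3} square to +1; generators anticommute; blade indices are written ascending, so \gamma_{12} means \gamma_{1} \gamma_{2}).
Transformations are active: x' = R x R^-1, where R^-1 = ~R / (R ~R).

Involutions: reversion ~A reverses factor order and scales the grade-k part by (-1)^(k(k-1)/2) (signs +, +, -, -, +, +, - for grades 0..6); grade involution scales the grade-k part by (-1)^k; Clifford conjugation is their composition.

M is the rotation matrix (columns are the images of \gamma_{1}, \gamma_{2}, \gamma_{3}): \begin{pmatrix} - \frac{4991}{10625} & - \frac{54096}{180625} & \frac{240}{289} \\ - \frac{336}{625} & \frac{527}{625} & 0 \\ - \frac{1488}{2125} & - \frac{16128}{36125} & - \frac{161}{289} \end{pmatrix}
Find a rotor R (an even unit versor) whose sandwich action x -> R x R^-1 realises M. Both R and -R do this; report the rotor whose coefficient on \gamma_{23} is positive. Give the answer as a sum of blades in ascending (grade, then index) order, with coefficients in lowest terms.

Method: write R = a + b12*\gamma_{12} + b13*\gamma_{13} + b23*\gamma_{23} with a^2 + b12^2 + b13^2 + b23^2 = 1 (so R^-1 = ~R). Expanding the columns R e_j ~R gives tr M = 4a^2 - 1 and, from the antisymmetric part, M21 - M12 = -4a*b12, M13 - M31 = 4a*b13, M32 - M23 = -4a*b23.
Here tr M = -\frac{33169}{180625}, so a^2 = (1 + tr M)/4 = \frac{36864}{180625} and a = ±\frac{192}{425}. Taking a = \frac{192}{425}: M21 - M12 = -\frac{43008}{180625}, M13 - M31 = \frac{55296}{36125}, M32 - M23 = -\frac{16128}{36125}, giving b12 = \frac{56}{425}, b13 = \frac{72}{85}, b23 = \frac{21}{85}, i.e. R = \frac{192}{425} + \frac{56}{425} \gamma_{12} + \frac{72}{85} \gamma_{13} + \frac{21}{85} \gamma_{23}.
Its \gamma_{23} coefficient is already positive.
Answer: \frac{192}{425} + \frac{56}{425} \gamma_{12} + \frac{72}{85} \gamma_{13} + \frac{21}{85} \gamma_{23}. Why the constraint matters: R and -R act identically through the sandwich — M has trace -\frac{33169}{180625} either way — so only the sign condition on \gamma_{23} picks one of the two preimages.


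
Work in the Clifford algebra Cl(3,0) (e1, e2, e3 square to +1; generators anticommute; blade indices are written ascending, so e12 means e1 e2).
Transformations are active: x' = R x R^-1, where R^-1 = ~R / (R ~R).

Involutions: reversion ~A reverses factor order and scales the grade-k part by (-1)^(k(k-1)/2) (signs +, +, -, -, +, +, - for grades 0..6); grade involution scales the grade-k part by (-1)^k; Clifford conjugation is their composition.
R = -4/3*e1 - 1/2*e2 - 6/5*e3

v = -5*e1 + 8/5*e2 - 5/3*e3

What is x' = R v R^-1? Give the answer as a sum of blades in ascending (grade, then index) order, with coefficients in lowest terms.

~R = -4/3*e1 - 1/2*e2 - 6/5*e3, and R ~R = 3121/900, so R^-1 = ~R / (3121/900).
R v = 118/15 - 139/30*e12 - 34/9*e13 + 413/150*e23
Answer: -3275/3121*e1 - 60368/15605*e2 - 35371/9363*e3


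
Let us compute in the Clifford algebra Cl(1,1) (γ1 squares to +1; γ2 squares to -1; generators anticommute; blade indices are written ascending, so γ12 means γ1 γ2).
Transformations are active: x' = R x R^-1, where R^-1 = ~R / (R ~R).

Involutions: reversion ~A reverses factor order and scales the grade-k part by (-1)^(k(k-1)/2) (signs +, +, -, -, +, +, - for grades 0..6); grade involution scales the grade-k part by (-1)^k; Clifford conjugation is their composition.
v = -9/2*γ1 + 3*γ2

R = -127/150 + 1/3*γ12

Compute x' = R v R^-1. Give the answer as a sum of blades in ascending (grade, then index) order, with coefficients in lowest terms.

~R = -127/150 - 1/3*γ12, and R ~R = 4543/7500, so R^-1 = ~R / (4543/7500).
R v = 281/100*γ1 - 26/25*γ2
Answer: -30487/9086*γ1 - 421/4543*γ2


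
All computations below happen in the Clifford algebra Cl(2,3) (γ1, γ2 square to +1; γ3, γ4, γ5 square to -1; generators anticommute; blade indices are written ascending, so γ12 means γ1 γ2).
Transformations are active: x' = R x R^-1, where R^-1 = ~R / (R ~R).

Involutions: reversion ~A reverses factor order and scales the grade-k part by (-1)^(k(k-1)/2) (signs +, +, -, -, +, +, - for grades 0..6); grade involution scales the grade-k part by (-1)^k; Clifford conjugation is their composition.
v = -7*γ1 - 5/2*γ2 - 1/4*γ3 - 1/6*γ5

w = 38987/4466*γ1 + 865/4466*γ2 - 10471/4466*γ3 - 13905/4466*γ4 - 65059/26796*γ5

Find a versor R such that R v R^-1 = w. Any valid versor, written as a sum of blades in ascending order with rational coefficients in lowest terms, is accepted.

Equal squares first: v^2 = w^2 = 7943/144. Then v + w = 7725/4466*γ1 - 5150/2233*γ2 - 23175/8932*γ3 - 13905/4466*γ4 - 23175/8932*γ5 is a versor taking v to w, provided it is invertible.
Answer: 7725/4466*γ1 - 5150/2233*γ2 - 23175/8932*γ3 - 13905/4466*γ4 - 23175/8932*γ5


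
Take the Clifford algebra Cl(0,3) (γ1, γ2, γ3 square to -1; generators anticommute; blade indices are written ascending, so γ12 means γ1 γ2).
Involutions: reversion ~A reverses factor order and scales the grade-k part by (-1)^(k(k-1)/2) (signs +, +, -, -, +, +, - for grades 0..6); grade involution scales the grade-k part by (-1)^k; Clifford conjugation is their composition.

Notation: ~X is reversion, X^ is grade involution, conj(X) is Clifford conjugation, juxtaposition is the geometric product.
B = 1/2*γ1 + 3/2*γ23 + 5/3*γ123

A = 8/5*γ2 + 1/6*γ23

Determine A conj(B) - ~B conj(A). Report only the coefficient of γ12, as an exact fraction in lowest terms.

first term: 1/4 - 5/18*γ1 + 12/5*γ3 + 4/5*γ12 + 8/3*γ13 - 1/12*γ123
second term: -1/4 - 5/18*γ1 + 12/5*γ3 - 4/5*γ12 + 8/3*γ13 - 1/12*γ123
Answer: 8/5


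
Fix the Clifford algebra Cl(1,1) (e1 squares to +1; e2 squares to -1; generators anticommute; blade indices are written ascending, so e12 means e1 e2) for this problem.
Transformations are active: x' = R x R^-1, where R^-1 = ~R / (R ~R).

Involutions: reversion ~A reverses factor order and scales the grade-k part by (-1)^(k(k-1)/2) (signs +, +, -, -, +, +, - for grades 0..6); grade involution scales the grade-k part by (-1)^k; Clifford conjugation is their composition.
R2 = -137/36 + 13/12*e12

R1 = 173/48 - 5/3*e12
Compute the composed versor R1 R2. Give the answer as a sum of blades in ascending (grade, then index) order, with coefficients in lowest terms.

Distribute over the terms of R1 (each basis-blade product reordered to ascending indices, repeated generators contracted through their squares):
(173/48) R2 = -23701/1728 + 2249/576*e12
(-5/3*e12) R2 = -65/36 + 685/108*e12
Summing the partial products and collecting blades:
Answer: -26821/1728 + 17707/1728*e12


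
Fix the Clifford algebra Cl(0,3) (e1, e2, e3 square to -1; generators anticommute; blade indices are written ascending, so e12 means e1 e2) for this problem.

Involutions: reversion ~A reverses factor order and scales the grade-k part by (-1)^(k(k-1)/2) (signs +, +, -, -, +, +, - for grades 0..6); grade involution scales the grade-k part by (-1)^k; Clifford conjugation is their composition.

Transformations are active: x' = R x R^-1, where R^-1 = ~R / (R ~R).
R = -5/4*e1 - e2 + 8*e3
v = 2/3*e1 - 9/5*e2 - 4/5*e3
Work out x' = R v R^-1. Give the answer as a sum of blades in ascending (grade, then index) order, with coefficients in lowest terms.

~R = -5/4*e1 - e2 + 8*e3, and R ~R = -1065/16, so R^-1 = ~R / (-1065/16).
R v = 163/30 + 35/12*e12 - 13/3*e13 + 76/5*e23
Answer: -1478/3195*e1 + 31363/15975*e2 - 8084/15975*e3


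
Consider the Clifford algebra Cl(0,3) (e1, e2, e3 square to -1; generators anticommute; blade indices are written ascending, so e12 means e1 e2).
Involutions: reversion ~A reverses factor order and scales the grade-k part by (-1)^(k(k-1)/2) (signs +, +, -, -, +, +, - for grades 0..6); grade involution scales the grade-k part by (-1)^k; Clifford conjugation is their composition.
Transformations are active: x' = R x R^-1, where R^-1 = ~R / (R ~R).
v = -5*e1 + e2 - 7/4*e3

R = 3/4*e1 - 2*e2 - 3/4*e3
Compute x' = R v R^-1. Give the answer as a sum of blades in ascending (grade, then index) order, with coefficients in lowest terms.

~R = 3/4*e1 - 2*e2 - 3/4*e3, and R ~R = -41/8, so R^-1 = ~R / (-41/8).
R v = 71/16 - 37/4*e12 - 81/16*e13 + 17/4*e23
Answer: 607/164*e1 + 101/41*e2 + 125/41*e3


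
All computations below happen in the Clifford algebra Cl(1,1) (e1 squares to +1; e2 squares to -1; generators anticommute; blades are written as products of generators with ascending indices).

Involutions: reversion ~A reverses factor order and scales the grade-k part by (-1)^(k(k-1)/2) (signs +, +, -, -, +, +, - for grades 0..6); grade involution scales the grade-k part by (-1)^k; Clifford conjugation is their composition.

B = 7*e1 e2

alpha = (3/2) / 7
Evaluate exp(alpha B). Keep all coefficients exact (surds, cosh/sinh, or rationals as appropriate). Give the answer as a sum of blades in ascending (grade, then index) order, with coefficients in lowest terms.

B^2 = (7)^2*(e1 e2)^2 = 49*(+1) = 49 (a basis 2-blade squares to minus the product of its generators' squares).
B^2 = 49 — B^2 > 0, so the exponential closes hyperbolically: l = 7, alpha*l = 3/2, so exp(alpha B) = cosh(3/2) + (sinh(3/2)/7)*B = cosh(3/2) + (sinh(3/2)/7)*B.
Answer: cosh(3/2) + sinh(3/2)*e1 e2


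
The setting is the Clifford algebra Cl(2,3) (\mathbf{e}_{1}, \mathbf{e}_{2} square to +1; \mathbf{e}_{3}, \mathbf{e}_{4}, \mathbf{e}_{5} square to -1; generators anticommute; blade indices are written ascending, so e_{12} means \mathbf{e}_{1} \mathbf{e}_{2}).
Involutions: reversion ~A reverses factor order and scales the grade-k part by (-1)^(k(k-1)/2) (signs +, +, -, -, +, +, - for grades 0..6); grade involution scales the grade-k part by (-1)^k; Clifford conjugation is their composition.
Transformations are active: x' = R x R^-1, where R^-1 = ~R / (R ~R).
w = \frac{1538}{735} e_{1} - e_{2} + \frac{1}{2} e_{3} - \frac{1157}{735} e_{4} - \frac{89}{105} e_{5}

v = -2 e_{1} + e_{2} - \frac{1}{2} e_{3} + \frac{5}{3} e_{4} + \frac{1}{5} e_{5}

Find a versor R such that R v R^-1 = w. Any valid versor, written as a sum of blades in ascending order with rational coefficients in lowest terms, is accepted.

R = v + w = \frac{68}{735} e_{1} + \frac{68}{735} e_{4} - \frac{68}{105} e_{5} works: the equal norms (\frac{1739}{900}) guarantee its sandwich swaps v into w.
Answer: \frac{68}{735} e_{1} + \frac{68}{735} e_{4} - \frac{68}{105} e_{5}


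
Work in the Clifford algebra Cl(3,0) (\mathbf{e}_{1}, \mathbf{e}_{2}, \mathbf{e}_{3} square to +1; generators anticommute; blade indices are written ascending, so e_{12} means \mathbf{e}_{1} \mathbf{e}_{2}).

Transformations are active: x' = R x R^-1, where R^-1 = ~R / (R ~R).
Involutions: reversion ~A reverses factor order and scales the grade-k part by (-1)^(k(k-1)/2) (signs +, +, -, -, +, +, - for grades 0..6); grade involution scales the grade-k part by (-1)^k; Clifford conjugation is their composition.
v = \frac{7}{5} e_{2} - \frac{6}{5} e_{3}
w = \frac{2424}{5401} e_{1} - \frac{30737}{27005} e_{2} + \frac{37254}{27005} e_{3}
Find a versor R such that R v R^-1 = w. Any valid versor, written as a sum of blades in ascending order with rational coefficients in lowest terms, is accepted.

Take R = v + w = \frac{2424}{5401} e_{1} + \frac{1414}{5401} e_{2} + \frac{4848}{27005} e_{3}. Because q(v) = q(w) = \frac{17}{5}, conjugation by R sends v exactly to w.
Answer: \frac{2424}{5401} e_{1} + \frac{1414}{5401} e_{2} + \frac{4848}{27005} e_{3}


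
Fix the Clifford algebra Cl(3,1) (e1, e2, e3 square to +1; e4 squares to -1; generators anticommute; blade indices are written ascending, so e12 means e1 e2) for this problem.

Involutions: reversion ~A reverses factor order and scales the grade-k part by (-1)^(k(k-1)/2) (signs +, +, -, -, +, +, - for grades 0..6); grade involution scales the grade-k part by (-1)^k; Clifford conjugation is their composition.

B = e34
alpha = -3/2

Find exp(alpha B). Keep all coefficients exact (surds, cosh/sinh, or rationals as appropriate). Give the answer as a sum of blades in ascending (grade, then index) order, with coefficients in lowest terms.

B^2 = (1)^2*(e34)^2 = 1*(+1) = 1 (a basis 2-blade squares to minus the product of its generators' squares).
B^2 = 1 — a positive square means the series sums to a boost: l = 1, alpha*l = -3/2, so exp(alpha B) = cosh(-3/2) + (sinh(-3/2)/1)*B = cosh(3/2) + (-sinh(3/2))*B.
Answer: cosh(3/2) - sinh(3/2)*e34


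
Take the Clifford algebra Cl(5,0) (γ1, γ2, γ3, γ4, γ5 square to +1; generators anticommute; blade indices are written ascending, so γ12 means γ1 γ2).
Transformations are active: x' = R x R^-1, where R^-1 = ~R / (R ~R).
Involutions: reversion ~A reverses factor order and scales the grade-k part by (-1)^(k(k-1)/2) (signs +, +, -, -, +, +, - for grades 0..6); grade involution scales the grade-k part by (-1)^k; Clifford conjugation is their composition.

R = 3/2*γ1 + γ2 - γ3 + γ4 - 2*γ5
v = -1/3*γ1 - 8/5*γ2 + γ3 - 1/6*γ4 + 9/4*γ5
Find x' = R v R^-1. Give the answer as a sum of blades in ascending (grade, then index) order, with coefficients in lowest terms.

~R = 3/2*γ1 + γ2 - γ3 + γ4 - 2*γ5, and R ~R = 37/4, so R^-1 = ~R / (37/4).
R v = -233/30 - 31/15*γ12 + 7/6*γ13 + 1/12*γ14 + 65/24*γ15 - 3/5*γ23 + 43/30*γ24 - 19/20*γ25 - 5/6*γ34 - 1/4*γ35 + 23/12*γ45
Answer: -1213/555*γ1 - 44/555*γ2 + 377/555*γ3 - 1679/1110*γ4 + 2461/2220*γ5
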